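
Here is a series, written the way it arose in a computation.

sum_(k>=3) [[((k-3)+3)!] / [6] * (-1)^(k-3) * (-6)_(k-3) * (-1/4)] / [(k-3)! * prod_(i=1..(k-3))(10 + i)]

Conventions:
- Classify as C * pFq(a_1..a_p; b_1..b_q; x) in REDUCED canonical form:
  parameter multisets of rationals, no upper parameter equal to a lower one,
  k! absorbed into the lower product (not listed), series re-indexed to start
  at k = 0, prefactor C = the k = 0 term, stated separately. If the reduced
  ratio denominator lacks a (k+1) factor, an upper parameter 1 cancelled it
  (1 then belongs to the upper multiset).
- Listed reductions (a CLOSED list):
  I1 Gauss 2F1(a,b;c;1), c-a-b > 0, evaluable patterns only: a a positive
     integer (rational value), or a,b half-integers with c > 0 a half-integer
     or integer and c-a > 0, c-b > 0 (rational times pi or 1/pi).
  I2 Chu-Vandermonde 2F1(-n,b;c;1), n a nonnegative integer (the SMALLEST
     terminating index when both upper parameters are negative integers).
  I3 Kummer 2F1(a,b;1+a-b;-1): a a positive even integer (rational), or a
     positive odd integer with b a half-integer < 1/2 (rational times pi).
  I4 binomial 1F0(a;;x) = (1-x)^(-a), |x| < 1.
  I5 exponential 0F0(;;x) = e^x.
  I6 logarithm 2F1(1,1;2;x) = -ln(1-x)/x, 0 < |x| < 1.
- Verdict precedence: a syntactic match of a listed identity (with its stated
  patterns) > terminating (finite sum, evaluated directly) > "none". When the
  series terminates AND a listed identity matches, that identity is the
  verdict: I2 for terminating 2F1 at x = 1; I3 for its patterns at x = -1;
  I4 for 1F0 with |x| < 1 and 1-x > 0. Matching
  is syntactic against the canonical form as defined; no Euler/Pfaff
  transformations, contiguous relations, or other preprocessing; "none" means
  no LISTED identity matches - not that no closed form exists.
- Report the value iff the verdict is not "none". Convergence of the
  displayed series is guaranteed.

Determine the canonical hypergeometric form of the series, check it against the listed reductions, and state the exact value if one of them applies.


Key step: t_0 being -1/4, the lower running product (C = -1/4, x = -1) is a rising factorial.
Ratio: r(k) = (-1) * (k-6) (k+4) / [(k+11) (k+1)] - rational in k. x = (-1); t_0 = -1/4; negate the roots.

Classification (C = -1/4): 2F1 with upper {-6, 4}, lower {11}, argument x = -1. Verdict: Kummer's theorem (I3) fires (x = -1; c = 11 equals 1+a-b for upper {-6, 4}: listed pattern). Hence: -15/8.


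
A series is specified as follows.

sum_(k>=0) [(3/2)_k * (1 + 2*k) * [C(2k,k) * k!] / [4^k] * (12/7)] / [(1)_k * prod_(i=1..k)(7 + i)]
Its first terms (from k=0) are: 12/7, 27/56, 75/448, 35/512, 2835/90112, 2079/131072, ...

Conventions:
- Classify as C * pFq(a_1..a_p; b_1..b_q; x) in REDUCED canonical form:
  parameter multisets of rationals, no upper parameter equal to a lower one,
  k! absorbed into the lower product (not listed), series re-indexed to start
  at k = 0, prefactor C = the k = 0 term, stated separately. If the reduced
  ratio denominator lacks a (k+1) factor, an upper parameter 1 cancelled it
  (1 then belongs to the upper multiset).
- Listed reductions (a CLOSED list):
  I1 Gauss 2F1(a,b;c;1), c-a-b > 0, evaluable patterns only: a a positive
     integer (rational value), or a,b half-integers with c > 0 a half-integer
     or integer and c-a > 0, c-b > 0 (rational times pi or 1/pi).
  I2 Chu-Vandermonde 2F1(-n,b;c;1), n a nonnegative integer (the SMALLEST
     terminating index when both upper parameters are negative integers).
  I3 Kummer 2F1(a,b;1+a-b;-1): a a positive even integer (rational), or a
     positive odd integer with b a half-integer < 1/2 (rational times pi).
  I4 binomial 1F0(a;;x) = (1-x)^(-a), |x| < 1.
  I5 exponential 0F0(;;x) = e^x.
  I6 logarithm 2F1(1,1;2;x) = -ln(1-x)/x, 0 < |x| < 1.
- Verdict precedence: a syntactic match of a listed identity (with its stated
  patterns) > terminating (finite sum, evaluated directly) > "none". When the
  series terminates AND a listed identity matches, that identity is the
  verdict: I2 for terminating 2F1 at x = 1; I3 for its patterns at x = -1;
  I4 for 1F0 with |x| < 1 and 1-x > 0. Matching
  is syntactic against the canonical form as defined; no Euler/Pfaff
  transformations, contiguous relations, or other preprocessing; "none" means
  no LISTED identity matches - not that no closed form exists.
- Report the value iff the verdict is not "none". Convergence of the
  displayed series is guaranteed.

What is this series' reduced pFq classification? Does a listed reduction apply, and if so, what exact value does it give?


Reduced: x = 1, 2F1, upper = {3/2, 3/2}, lower = {8}, C = 12/7. Verdict (x = 1): the half-integer Gauss pattern (I1) applies (x = 1; upper {3/2, 3/2} half-integers, c = 8 in the evaluable pattern). Its exact value is (2097152/266805) / pi.

Key observation: t_0 being 12/7, the (2k+1) factor (C = 12/7) shifts (1/2)_k to (3/2)_k.
Step ratio: r(k) = 1 * (k+3/2) (k+3/2) / [(k+8) (k+1)] - rational in k. x = 1; t_0 = 12/7; negate the roots.


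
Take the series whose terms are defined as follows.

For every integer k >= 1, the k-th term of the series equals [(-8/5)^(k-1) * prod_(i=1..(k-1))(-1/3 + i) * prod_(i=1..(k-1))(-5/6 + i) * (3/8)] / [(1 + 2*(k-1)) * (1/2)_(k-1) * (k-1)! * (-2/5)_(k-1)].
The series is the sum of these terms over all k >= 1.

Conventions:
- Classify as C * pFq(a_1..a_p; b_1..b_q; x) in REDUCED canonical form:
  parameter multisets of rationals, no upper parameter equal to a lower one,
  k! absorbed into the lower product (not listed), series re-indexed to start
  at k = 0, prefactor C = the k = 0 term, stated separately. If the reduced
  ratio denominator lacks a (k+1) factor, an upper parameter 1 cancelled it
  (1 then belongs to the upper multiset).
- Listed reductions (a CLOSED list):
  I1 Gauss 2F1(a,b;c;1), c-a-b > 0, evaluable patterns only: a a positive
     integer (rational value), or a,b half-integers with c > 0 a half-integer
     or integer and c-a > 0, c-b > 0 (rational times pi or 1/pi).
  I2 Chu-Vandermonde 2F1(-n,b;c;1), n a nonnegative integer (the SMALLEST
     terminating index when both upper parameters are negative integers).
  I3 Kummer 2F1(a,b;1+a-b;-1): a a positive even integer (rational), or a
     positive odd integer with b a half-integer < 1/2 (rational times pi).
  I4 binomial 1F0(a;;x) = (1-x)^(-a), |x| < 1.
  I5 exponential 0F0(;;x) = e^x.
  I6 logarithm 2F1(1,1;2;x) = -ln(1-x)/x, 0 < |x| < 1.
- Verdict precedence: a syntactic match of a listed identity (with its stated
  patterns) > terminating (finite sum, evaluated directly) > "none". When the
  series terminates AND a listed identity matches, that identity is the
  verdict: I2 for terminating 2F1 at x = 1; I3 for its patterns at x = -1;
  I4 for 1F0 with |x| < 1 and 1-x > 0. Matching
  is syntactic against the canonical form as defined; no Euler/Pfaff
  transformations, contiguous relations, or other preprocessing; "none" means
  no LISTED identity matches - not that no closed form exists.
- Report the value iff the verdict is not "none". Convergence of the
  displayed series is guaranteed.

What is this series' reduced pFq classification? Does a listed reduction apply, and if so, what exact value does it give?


Structural cue: x = (-8/5) and the running product (C = 3/8, x = -8/5) telescopes to a rising factorial.
Ratio: r(k) = (-8/5) * (k+1/6) (k+2/3) / [(k-2/5) (k+3/2) (k+1)] - rational; roots negated = parameters, x = (-8/5), C = 3/8.

With C = 3/8: the canonical form is 2F2(1/6, 2/3; -2/5, 3/2; -8/5). Verdict: no listed reduction: x = -8/5 and upper {1/6, 2/3} fail every I1-I6 pattern.


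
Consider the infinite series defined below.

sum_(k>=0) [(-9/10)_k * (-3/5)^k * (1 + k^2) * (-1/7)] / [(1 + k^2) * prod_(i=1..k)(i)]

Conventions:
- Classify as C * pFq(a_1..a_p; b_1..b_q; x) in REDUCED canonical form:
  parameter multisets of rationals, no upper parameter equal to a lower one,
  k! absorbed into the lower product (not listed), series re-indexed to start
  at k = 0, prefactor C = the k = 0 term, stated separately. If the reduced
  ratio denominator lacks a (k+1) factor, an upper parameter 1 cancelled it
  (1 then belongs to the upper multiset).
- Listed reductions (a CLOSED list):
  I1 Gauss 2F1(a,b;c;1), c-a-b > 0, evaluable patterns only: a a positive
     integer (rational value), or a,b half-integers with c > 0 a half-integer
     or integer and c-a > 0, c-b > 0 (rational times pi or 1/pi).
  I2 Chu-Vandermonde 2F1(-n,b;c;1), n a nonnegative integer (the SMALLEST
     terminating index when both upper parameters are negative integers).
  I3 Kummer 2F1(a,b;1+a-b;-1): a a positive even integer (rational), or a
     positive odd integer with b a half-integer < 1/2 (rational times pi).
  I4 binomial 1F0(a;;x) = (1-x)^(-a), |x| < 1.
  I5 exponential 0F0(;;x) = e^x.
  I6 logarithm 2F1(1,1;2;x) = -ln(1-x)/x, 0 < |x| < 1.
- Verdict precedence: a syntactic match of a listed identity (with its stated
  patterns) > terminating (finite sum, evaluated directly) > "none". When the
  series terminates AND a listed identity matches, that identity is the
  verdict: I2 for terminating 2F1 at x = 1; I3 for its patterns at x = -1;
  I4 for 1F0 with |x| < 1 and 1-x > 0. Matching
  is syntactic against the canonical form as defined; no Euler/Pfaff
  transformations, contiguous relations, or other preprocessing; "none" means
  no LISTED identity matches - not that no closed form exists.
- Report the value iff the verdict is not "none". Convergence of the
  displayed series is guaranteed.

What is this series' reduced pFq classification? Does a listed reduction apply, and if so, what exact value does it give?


Key observation: from the first term -1/7: striking the common factor k^2 + 1 reduces the term (prefactor -1/7).
Term ratio: r(k) = (-3/5) * (k-9/10) / [(k+1)] - poly over poly, x = (-3/5) from leading terms; C = -1/7 at k = 0.

Reduced: x = -3/5, 1F0, upper = {-9/10}, lower = {-}, C = -1/7. Verdict at x = -3/5: the binomial series (I4) matches (the 1F0 binomial series: exponent 9/10, x = -3/5). Its exact value is (-1/7) * (8/5)^(9/10).


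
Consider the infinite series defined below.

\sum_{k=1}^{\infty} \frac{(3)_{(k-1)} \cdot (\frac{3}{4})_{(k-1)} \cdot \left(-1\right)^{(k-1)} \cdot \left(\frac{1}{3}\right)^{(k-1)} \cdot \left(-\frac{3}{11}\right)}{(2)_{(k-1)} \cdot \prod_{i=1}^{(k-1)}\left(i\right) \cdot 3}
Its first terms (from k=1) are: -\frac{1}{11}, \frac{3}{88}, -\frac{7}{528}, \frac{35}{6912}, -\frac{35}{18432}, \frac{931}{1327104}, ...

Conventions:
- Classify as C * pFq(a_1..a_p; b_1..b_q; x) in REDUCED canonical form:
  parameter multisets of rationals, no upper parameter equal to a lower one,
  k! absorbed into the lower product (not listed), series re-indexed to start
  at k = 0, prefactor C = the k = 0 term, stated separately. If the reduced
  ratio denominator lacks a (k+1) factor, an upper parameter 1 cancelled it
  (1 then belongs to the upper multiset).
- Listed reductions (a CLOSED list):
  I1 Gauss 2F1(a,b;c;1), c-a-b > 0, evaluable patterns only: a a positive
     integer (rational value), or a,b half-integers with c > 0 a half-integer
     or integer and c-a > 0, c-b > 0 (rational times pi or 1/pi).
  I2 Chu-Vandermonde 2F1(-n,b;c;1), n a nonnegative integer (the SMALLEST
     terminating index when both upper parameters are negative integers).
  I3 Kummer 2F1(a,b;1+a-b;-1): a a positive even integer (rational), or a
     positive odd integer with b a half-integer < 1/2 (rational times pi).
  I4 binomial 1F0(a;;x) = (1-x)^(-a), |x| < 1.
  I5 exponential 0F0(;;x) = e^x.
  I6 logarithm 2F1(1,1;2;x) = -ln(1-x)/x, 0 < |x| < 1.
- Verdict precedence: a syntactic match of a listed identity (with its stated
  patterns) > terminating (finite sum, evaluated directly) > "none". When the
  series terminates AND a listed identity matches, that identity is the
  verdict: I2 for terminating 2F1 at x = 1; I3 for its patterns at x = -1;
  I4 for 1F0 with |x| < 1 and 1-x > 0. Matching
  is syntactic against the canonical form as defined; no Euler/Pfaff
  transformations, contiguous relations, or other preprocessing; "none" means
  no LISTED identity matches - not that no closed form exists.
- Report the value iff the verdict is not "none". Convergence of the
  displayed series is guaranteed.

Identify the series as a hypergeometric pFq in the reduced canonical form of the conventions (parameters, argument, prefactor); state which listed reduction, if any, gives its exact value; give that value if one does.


Canonical form: C = -\frac{1}{11} times 2F1 with upper {\frac{3}{4}, 3}, lower {2}, x = -\frac{1}{3}. Verdict: no listed reduction: x = -\frac{1}{3} and upper {\frac{3}{4}, 3} fail every I1-I6 pattern.

Key step: with t_0 = -\frac{1}{11}, the constant factors (C = -1/11, x = -1/3) combine into one prefactor.
Adjacent-term ratio: r(k) = -\frac{1}{3} * (k+\frac{3}{4}) (k+3) / [(k+2) (k+1)] ; factor over Q: parameters, x = -\frac{1}{3}, and C = -\frac{1}{11}.


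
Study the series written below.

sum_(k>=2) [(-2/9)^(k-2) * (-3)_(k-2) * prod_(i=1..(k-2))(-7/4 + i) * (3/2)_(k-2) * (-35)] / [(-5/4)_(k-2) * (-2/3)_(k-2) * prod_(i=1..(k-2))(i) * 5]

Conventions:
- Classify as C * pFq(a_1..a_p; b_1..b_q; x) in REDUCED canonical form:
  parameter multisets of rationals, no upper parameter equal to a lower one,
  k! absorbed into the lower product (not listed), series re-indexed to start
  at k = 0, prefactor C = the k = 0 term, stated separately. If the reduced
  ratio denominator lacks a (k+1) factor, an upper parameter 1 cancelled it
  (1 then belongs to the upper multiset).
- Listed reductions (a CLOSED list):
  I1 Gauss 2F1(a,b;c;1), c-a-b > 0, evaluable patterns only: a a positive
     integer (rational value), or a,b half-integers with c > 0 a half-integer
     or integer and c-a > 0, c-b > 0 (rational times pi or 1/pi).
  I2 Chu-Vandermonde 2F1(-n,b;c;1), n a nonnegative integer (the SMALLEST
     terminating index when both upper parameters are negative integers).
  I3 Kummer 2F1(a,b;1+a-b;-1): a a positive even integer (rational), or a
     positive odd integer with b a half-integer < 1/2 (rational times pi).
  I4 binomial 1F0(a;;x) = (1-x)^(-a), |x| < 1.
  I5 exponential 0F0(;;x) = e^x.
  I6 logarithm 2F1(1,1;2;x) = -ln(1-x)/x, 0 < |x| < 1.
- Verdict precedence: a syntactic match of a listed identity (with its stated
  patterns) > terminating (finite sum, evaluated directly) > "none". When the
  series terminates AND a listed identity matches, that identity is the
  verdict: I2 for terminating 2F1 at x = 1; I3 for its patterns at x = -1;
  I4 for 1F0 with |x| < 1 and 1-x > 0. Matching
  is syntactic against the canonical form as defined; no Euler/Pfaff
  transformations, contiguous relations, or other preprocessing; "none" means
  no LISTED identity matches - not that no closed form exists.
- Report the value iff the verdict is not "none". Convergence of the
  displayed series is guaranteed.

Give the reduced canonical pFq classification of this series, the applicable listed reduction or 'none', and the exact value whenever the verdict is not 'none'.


Prefactor -7, argument -2/9: 3F2 with upper {-3, -3/4, 3/2} over lower {-5/4, -2/3}. Verdict: terminating (-3 upstairs). 4 nonzero terms in all; added directly. Exact value: -5257/360.

First insight: from the first term -7: the constant factors (C = -7, x = -2/9) combine into one prefactor.
Consecutive-term ratio: r(k) = (-2/9) * (k-3) (k-3/4) (k+3/2) / [(k-5/4) (k-2/3) (k+1)] - rational in k, leading ratio (-2/9); with t_0 = -7, classification follows.


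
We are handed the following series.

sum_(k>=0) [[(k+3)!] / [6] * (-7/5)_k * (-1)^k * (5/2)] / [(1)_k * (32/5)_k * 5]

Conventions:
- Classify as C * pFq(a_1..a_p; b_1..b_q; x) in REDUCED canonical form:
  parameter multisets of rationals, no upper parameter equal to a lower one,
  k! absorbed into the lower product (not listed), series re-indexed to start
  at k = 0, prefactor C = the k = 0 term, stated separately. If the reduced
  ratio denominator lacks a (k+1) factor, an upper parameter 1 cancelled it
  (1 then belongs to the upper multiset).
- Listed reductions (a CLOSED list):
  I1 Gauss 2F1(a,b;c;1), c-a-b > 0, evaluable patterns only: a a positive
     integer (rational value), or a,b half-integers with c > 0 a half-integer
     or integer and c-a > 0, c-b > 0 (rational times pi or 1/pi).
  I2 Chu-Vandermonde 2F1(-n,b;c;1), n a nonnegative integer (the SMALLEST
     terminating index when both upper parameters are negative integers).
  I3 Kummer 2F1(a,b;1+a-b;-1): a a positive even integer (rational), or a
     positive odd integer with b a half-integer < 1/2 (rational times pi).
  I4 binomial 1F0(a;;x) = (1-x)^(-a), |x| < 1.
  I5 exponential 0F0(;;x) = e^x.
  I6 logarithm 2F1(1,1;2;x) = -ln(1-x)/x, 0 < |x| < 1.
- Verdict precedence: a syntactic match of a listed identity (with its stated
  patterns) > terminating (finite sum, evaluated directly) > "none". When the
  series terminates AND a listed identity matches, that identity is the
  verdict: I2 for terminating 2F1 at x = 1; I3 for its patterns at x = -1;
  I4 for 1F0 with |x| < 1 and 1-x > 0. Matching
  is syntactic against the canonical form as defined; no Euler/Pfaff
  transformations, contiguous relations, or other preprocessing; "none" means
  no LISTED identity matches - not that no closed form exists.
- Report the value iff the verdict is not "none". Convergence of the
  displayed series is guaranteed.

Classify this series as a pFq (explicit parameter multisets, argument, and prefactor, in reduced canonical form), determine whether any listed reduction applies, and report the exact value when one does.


x = -1 here; the reduced form reads 2F1, upper {-7/5, 4}, lower {32/5}, C = 1/2. Verdict (x = -1): the Kummer evaluation I3 applies (x = -1; c = 32/5 equals 1+a-b for upper {-7/5, 4}: listed pattern). Hence: 99/100.

Structural cue: t_0 = 1/2 here, and the factorial ratio (prefactor 1/2) (k+a-1)!/(a-1)! is a rising factorial (a)_k.
Term ratio: r(k) = (-1) * (k-7/5) (k+4) / [(k+32/5) (k+1)] - rational; roots negated = parameters, x = (-1), C = 1/2.


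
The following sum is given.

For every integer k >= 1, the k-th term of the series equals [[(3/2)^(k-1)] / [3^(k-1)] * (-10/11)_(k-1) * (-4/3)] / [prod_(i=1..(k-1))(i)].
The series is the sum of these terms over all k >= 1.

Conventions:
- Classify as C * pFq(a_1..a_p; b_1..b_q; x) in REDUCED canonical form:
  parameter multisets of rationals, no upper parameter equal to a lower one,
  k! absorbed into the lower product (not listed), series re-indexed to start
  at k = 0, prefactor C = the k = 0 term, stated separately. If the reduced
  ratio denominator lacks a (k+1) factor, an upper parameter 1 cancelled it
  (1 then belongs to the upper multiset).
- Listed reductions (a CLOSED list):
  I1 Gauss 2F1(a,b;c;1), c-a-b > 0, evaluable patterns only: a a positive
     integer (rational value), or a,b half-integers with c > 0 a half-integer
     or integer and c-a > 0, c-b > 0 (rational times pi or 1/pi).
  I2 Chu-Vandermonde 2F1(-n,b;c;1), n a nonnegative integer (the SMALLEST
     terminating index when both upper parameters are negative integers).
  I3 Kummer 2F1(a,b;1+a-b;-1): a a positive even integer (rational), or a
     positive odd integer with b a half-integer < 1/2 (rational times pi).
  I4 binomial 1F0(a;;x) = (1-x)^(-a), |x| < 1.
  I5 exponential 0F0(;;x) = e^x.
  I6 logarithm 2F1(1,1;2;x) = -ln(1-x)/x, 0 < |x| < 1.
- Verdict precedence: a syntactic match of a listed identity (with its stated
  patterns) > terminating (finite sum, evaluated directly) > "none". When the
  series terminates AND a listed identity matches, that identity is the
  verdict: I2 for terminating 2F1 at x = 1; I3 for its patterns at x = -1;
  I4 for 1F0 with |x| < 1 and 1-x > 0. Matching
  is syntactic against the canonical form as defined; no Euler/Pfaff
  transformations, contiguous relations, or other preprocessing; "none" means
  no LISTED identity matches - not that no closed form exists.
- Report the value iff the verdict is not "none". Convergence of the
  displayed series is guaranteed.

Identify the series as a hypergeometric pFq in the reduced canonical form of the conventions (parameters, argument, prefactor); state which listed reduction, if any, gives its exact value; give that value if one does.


The tell: t_0 = -4/3 here, and the product of the first k integers (C = -4/3, x = 1/2) is k!.
Term ratio: r(k) = (1/2) * (k-10/11) / [(k+1)] - rational in k. x = (1/2); t_0 = -4/3; negate the roots.

Canonical form: C = -4/3 times 1F0 with upper {-10/11}, lower {-}, x = 1/2. Verdict: this is binomial (I4) (the 1F0 binomial series: exponent 10/11, x = 1/2). Its exact value is (-4/3) * (1/2)^(10/11).


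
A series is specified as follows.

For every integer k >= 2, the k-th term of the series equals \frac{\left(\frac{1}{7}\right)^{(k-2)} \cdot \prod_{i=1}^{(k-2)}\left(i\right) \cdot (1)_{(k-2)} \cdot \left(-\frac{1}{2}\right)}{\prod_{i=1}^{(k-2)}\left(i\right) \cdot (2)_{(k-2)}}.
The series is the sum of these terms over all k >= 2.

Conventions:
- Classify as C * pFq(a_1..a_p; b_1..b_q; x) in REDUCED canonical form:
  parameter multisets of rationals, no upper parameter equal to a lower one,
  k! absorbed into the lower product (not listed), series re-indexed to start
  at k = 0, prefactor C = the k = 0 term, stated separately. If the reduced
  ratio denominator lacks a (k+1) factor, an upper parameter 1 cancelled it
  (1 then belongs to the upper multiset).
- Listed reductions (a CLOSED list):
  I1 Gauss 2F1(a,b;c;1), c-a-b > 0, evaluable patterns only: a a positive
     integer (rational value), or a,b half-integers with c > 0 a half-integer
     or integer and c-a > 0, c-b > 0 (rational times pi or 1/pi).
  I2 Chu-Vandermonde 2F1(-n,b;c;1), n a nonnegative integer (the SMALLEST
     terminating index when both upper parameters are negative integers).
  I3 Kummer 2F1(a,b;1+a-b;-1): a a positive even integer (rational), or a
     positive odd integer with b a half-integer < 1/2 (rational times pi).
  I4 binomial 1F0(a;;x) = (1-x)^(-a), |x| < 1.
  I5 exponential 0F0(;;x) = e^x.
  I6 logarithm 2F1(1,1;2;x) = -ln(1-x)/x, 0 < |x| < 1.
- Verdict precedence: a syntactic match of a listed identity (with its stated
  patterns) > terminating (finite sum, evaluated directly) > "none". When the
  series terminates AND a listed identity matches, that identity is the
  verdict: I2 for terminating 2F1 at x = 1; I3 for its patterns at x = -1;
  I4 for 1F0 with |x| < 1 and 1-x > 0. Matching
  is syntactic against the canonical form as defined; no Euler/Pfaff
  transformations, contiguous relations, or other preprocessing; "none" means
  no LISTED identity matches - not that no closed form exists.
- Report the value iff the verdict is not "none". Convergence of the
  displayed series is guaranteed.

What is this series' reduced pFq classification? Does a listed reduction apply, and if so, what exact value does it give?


x = \frac{1}{7} here; the reduced form reads 2F1, upper {1, 1}, lower {2}, C = -\frac{1}{2}. Verdict (x = \frac{1}{7}): the I6 logarithm reduction applies (the logarithm: parameters (1,1;2), x = \frac{1}{7}). Value: \frac{7}{2} \cdot \ln\left(\frac{6}{7}\right).

Structural cue: with t_0 = -\frac{1}{2}, the running product (C = -1/2, x = 1/7) telescopes to a rising factorial.
Term ratio: r(k) = \frac{1}{7} * (k+1) (k+1) / [(k+2) (k+1)] - poly over poly, x = \frac{1}{7} from leading terms; C = -\frac{1}{2} at k = 0.


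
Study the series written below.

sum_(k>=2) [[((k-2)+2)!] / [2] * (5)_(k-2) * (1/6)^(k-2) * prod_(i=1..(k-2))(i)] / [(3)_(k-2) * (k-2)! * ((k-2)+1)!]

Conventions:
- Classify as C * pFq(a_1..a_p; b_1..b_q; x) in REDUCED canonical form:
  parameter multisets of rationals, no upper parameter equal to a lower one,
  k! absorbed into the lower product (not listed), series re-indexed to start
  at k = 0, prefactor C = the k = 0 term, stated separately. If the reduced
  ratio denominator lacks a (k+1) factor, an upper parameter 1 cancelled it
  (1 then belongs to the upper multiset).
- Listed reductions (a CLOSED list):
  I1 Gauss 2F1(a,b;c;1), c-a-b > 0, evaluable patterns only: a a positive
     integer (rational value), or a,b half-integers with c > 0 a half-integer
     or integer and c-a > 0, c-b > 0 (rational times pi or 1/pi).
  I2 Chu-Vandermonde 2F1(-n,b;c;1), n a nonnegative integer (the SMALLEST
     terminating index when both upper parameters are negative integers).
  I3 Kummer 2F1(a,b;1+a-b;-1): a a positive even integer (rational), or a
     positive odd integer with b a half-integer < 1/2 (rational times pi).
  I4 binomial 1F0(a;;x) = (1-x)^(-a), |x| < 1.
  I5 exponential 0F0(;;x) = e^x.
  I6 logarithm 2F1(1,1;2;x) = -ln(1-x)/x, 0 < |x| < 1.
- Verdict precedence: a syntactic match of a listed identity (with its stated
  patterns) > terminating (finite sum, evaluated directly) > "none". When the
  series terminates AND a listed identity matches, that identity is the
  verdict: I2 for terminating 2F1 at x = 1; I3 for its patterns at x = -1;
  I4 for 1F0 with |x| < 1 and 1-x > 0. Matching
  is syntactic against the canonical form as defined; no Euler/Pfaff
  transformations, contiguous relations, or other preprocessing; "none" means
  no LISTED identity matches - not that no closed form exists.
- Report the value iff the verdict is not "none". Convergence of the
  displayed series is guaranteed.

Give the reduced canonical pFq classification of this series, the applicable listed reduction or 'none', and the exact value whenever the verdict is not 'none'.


The series (x = 1/6) is 2F1: upper {1, 5}, lower {2}, prefactor 1. Verdict: none here - no I1-I6 shape fits x = 1/6 with lower {2}.

Structural cue: t_0 being 1, the denominator's factorial ratio (prefactor 1) is a lower Pochhammer.
Adjacent-term ratio: r(k) = (1/6) * (k+1) (k+5) / [(k+2) (k+1)] ; factor over Q: parameters, x = (1/6), and C = 1.


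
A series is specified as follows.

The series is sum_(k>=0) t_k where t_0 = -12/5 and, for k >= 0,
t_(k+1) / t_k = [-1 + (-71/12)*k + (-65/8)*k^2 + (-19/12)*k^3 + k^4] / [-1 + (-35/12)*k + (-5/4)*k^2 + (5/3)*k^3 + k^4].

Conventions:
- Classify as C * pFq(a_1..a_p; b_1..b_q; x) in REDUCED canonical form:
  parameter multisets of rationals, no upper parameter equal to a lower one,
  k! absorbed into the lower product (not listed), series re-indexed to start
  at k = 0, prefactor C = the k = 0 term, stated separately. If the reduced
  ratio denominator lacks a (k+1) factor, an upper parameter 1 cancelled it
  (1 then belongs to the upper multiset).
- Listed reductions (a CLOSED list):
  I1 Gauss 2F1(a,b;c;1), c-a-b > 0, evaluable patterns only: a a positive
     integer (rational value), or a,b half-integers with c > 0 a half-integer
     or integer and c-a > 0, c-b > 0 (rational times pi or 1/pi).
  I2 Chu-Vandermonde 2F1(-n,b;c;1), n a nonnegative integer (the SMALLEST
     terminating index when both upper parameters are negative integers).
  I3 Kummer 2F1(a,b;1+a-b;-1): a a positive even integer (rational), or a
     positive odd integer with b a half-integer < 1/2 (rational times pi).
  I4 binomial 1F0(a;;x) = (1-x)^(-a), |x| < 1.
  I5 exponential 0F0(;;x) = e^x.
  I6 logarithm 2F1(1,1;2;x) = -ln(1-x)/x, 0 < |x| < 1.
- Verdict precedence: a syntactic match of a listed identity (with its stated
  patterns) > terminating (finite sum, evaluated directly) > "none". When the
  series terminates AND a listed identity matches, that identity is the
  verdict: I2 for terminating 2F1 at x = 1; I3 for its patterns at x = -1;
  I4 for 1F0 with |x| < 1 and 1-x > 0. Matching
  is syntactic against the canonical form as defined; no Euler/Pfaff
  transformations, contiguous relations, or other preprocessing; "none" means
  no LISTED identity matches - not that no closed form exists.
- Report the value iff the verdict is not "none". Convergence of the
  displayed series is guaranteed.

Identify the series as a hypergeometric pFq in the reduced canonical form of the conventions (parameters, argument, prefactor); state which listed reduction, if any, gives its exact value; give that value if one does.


The tell: t_0 being -12/5, cancel k + 3/2 from the displayed ratio first; then prefactor -12/5.
Ratio: r(k) = 1 * (k-4) (k+1/4) (k+2/3) / [(k-4/3) (k+1/2) (k+1)] ; factor over Q: parameters, x = 1, and C = -12/5.

x = 1 here; the reduced form reads 3F2, upper {-4, 1/4, 2/3}, lower {-4/3, 1/2}, C = -12/5. Verdict: terminating - the sum ends at index 4 because -4 is a negative integer; exact evaluation follows. Hence: -153/70.


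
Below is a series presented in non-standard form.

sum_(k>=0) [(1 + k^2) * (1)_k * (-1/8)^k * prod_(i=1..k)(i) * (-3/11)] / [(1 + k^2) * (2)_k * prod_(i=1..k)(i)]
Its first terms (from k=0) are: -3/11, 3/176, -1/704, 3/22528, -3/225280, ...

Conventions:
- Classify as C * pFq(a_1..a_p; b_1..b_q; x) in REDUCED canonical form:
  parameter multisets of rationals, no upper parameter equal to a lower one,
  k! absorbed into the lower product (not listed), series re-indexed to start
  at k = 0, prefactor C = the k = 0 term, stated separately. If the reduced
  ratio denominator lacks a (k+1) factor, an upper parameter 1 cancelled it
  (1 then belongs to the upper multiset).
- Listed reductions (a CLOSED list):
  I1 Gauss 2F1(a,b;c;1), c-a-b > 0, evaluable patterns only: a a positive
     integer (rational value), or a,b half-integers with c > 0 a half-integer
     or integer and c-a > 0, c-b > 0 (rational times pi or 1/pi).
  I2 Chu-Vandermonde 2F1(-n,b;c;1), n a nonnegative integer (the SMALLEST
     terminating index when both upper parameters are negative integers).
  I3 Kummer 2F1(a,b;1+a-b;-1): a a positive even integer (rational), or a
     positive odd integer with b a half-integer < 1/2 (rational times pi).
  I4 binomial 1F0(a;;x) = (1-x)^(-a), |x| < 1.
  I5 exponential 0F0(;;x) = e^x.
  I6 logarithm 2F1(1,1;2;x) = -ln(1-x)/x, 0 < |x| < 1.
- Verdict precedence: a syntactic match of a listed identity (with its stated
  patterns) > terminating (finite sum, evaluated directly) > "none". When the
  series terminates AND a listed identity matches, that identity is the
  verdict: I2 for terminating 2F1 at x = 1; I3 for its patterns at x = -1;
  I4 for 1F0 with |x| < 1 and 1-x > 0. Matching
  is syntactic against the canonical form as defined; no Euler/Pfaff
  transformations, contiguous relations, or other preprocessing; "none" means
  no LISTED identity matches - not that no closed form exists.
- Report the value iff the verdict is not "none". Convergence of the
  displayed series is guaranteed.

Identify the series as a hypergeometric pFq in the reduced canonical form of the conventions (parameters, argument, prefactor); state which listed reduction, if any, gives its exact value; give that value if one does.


Reduced: x = -1/8, 2F1, upper = {1, 1}, lower = {2}, C = -3/11. Verdict: the logarithmic series (I6) fires (the logarithm: parameters (1,1;2), x = -1/8). Value: (-24/11) * ln(9/8).

Key observation: from the first term -3/11: striking the common factor k^2 + 1 reduces the term (C = -3/11).
Consecutive-term ratio: r(k) = (-1/8) * (k+1) (k+1) / [(k+2) (k+1)] - rational in k. x = (-1/8); t_0 = -3/11; negate the roots.


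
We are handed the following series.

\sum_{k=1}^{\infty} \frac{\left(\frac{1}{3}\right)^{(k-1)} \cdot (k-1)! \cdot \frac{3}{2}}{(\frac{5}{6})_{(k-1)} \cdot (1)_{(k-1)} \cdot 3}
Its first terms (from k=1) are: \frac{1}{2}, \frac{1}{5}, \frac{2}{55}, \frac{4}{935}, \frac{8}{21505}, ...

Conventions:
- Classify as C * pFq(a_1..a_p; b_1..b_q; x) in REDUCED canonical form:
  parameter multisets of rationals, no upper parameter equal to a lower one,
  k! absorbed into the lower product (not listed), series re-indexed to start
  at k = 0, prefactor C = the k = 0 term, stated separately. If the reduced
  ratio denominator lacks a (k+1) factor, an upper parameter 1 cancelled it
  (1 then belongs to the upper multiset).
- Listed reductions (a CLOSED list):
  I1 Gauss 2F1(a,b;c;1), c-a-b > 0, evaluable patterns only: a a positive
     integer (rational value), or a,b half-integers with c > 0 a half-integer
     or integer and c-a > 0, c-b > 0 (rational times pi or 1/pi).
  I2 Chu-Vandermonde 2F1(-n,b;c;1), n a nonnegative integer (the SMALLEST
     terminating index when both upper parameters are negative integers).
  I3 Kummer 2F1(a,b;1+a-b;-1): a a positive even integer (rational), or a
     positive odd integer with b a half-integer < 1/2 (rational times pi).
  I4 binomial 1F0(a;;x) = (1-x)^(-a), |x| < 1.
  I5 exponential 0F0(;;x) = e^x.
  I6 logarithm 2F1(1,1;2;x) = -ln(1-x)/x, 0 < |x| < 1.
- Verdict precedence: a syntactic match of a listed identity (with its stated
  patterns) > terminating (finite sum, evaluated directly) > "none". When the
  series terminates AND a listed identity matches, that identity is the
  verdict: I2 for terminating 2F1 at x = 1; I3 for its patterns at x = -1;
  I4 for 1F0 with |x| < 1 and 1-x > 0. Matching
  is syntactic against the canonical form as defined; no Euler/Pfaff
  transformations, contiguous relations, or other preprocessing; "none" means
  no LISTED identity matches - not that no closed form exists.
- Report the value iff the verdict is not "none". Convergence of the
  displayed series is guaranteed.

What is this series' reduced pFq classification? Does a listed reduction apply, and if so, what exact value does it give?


Classification (C = \frac{1}{2}): 1F1 with upper {1}, lower {\frac{5}{6}}, argument x = \frac{1}{3}. Verdict: none here - no I1-I6 shape fits x = \frac{1}{3} with lower {\frac{5}{6}}.

Key observation: t_0 = \frac{1}{2} here, and the factorial ratio (C = 1/2) (k+a-1)!/(a-1)! is a rising factorial (a)_k.
Consecutive-term ratio: r(k) = \frac{1}{3} * (k+1) / [(k+\frac{5}{6}) (k+1)] - rational; roots negated = parameters, x = \frac{1}{3}, C = \frac{1}{2}.


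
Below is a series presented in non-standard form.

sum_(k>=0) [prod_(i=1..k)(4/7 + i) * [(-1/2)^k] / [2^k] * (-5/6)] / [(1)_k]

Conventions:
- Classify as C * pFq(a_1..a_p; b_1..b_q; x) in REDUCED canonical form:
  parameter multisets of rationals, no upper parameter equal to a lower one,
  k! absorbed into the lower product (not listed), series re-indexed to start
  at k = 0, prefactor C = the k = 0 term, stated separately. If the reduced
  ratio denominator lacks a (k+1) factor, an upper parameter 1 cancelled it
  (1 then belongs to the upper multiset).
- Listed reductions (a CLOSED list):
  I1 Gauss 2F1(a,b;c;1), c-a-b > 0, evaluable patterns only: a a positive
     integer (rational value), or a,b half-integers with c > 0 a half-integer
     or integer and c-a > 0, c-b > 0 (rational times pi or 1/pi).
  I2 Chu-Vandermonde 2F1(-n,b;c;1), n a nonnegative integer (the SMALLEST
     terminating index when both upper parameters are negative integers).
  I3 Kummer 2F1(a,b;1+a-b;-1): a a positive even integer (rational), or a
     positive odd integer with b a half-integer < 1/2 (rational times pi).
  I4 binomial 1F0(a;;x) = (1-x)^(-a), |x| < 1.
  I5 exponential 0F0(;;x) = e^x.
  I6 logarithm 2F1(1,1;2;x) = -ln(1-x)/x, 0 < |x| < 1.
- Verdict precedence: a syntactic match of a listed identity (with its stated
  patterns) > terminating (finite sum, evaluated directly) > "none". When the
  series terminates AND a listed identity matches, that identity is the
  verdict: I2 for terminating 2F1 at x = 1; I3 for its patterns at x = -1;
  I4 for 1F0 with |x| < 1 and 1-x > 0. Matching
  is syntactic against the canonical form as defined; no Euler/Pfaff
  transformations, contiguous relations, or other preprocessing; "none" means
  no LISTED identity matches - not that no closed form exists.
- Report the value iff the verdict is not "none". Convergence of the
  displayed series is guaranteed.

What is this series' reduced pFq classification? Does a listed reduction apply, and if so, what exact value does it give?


Prefactor -5/6, argument -1/4: 1F0 with upper {11/7} over lower {-}. Verdict: the I4 binomial reduction applies (the 1F0 binomial series: exponent -11/7, x = -1/4). Exact value: (-5/6) * (5/4)^(-11/7).

First insight: t_0 being -5/6, the running product (C = -5/6, x = -1/4) telescopes to a rising factorial.
Step ratio: r(k) = (-1/4) * (k+11/7) / [(k+1)] - poly over poly, x = (-1/4) from leading terms; C = -5/6 at k = 0.


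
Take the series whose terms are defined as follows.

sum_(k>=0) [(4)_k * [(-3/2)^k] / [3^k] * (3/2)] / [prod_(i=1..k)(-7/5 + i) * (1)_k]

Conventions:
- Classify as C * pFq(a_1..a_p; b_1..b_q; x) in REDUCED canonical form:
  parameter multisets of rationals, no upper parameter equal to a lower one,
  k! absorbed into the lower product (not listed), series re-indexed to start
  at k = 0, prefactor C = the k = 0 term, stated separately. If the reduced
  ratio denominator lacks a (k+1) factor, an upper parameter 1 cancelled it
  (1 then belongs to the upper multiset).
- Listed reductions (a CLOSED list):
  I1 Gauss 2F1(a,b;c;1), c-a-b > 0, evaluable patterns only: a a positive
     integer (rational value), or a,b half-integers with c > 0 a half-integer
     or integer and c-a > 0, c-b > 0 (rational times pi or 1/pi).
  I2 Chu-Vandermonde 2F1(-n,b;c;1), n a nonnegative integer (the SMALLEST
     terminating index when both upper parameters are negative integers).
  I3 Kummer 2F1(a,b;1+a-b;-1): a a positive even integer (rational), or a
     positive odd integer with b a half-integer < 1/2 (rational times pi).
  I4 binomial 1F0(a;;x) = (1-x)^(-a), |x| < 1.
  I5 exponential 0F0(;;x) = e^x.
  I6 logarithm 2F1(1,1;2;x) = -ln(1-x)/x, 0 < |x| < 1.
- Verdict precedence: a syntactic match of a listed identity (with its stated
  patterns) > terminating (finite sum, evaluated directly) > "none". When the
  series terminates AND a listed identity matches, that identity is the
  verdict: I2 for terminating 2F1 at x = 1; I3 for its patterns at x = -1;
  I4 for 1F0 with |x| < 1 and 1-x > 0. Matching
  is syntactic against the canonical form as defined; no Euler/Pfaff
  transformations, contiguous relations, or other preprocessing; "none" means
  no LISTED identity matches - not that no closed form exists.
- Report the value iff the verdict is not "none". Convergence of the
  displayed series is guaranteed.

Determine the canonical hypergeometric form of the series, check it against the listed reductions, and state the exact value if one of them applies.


The series (x = -1/2) is 1F1: upper {4}, lower {-2/5}, prefactor 3/2. Verdict: none. A 1F1 with upper {4} fits none of I1-I6 at x = -1/2; the sum runs forever.

The tell: t_0 = 3/2 here, and the lower running product (C = 3/2) is a rising factorial.
Step ratio: r(k) = (-1/2) * (k+4) / [(k-2/5) (k+1)] - rational in k, leading ratio (-1/2); with t_0 = 3/2, classification follows.


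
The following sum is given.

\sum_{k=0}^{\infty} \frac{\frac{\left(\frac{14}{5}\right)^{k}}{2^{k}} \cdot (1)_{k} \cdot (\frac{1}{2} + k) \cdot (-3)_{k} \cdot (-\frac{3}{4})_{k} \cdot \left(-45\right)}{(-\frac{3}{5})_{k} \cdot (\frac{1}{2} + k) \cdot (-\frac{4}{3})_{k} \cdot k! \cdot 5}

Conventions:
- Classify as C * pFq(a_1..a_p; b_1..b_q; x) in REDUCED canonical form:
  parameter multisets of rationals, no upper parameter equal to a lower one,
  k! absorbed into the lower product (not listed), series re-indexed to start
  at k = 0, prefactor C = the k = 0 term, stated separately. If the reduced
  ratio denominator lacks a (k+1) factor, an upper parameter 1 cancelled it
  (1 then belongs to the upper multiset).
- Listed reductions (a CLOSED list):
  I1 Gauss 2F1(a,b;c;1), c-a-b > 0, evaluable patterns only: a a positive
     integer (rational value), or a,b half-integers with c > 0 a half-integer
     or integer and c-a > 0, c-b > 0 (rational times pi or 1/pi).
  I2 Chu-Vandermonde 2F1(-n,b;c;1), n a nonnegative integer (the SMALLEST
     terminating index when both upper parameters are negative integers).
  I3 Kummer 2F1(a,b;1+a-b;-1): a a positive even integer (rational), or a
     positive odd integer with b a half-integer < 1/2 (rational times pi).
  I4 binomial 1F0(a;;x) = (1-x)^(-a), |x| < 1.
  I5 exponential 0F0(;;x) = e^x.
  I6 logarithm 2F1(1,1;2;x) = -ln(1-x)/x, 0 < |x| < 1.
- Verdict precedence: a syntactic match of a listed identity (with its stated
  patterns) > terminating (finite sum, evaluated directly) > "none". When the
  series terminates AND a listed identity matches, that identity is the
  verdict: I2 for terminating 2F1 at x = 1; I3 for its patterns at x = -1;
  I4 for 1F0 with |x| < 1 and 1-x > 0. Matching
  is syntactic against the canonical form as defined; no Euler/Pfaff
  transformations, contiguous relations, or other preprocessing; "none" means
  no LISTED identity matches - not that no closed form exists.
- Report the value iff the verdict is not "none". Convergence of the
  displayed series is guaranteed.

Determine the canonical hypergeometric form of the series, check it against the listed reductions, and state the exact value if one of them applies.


First insight: with t_0 = -9, the constant factors (C = -9, x = 7/5) combine into one prefactor.
Consecutive-term ratio: r(k) = \frac{7}{5} * (k-3) (k-\frac{3}{4}) (k+1) / [(k-\frac{4}{3}) (k-\frac{3}{5}) (k+1)] - rational in k. x = \frac{7}{5}; t_0 = -9; negate the roots.

Classification (C = -9): 3F2 with upper {-3, -\frac{3}{4}, 1}, lower {-\frac{4}{3}, -\frac{3}{5}}, argument x = \frac{7}{5}. Verdict: terminating at k = 3: the factor (-3)_k kills every later term; summing the 4 survivors is exact. Value: \frac{60597}{512}.
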